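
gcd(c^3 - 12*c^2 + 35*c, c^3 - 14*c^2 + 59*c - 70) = c^2 - 12*c + 35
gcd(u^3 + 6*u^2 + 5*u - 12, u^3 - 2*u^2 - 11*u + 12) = u^2 + 2*u - 3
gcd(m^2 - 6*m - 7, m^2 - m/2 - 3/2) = m + 1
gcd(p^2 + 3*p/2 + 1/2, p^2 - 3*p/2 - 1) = p + 1/2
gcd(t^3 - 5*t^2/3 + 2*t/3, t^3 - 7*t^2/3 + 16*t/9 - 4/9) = t^2 - 5*t/3 + 2/3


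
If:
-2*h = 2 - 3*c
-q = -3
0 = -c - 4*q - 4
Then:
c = -16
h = -25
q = 3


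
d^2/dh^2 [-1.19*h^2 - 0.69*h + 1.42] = -2.38000000000000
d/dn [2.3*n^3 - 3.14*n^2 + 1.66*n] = 6.9*n^2 - 6.28*n + 1.66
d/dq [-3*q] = -3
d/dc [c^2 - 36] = 2*c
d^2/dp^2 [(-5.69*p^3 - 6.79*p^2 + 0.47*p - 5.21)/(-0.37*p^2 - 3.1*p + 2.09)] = (-8.88178419700125e-16*p^5 + 2.8421709430404e-14*p^4 + 102.457008*p^3 - 185.409324*p^2 + 182.801448*p + 161.422524)/(0.050653*p^6 + 1.27317*p^5 + 9.808737*p^4 + 15.40762*p^3 - 55.406109*p^2 + 40.62333*p - 9.129329)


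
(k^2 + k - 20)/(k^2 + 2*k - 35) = (k^2 + k - 20)/(k^2 + 2*k - 35)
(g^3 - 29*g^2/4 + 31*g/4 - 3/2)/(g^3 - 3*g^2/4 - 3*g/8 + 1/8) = 2*(g - 6)/(2*g + 1)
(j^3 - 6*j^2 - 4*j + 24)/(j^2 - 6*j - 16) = (j^2 - 8*j + 12)/(j - 8)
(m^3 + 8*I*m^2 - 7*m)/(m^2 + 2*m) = (m^2 + 8*I*m - 7)/(m + 2)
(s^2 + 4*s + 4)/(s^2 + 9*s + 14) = (s + 2)/(s + 7)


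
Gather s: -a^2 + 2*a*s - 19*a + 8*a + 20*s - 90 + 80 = -a^2 - 11*a + s*(2*a + 20) - 10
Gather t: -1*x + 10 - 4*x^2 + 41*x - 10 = -4*x^2 + 40*x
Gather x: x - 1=x - 1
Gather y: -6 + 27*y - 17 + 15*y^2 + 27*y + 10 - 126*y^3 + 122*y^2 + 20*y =-126*y^3 + 137*y^2 + 74*y - 13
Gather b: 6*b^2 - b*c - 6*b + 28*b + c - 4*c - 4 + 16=6*b^2 + b*(22 - c) - 3*c + 12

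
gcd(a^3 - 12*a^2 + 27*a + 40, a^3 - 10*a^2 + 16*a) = a - 8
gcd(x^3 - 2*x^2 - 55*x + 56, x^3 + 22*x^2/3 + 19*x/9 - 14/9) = x + 7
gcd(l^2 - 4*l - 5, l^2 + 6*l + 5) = l + 1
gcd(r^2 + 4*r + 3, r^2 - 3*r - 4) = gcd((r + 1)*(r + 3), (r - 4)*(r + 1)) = r + 1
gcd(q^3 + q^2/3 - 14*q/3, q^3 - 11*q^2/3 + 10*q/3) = q^2 - 2*q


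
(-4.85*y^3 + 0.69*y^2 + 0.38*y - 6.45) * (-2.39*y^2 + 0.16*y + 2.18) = 11.5915*y^5 - 2.4251*y^4 - 11.3708*y^3 + 16.9805*y^2 - 0.2036*y - 14.061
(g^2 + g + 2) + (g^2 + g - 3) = 2*g^2 + 2*g - 1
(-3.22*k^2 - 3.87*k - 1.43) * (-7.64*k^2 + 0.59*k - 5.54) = 24.6008*k^4 + 27.667*k^3 + 26.4807*k^2 + 20.5961*k + 7.9222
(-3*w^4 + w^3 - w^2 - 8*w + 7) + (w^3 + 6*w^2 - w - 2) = -3*w^4 + 2*w^3 + 5*w^2 - 9*w + 5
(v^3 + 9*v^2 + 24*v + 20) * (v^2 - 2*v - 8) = v^5 + 7*v^4 - 2*v^3 - 100*v^2 - 232*v - 160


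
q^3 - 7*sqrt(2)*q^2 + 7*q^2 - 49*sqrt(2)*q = q*(q + 7)*(q - 7*sqrt(2))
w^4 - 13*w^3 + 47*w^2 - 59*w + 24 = (w - 8)*(w - 3)*(w - 1)^2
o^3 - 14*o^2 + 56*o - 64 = (o - 8)*(o - 4)*(o - 2)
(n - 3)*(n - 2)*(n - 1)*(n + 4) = n^4 - 2*n^3 - 13*n^2 + 38*n - 24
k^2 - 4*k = k*(k - 4)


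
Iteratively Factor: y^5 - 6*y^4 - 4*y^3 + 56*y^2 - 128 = (y + 2)*(y^4 - 8*y^3 + 12*y^2 + 32*y - 64) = (y - 4)*(y + 2)*(y^3 - 4*y^2 - 4*y + 16) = (y - 4)*(y - 2)*(y + 2)*(y^2 - 2*y - 8) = (y - 4)*(y - 2)*(y + 2)^2*(y - 4)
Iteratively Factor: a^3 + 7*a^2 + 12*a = (a + 3)*(a^2 + 4*a) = (a + 3)*(a + 4)*(a)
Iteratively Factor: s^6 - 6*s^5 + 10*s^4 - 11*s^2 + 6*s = (s - 1)*(s^5 - 5*s^4 + 5*s^3 + 5*s^2 - 6*s) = (s - 1)^2*(s^4 - 4*s^3 + s^2 + 6*s) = s*(s - 1)^2*(s^3 - 4*s^2 + s + 6) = s*(s - 1)^2*(s + 1)*(s^2 - 5*s + 6) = s*(s - 2)*(s - 1)^2*(s + 1)*(s - 3)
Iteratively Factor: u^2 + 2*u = (u + 2)*(u)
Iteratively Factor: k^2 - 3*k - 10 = (k - 5)*(k + 2)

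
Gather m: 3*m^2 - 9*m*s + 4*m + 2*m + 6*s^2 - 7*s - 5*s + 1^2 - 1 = 3*m^2 + m*(6 - 9*s) + 6*s^2 - 12*s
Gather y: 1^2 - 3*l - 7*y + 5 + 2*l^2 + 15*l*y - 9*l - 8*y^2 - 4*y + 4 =2*l^2 - 12*l - 8*y^2 + y*(15*l - 11) + 10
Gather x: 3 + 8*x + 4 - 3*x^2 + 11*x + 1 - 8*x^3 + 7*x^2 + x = -8*x^3 + 4*x^2 + 20*x + 8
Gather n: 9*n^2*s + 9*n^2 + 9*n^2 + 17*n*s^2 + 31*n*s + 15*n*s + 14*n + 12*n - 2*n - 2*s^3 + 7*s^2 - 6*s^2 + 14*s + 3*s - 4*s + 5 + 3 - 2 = n^2*(9*s + 18) + n*(17*s^2 + 46*s + 24) - 2*s^3 + s^2 + 13*s + 6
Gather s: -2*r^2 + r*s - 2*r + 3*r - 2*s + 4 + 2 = -2*r^2 + r + s*(r - 2) + 6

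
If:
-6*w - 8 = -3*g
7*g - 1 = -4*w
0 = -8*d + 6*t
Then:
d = 3*t/4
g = 19/27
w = -53/54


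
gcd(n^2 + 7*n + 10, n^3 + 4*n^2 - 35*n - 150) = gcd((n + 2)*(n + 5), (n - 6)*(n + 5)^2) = n + 5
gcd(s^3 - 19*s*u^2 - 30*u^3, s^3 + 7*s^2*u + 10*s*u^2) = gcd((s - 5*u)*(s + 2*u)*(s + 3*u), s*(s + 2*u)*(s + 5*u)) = s + 2*u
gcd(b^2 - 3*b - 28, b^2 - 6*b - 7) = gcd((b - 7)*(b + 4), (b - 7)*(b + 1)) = b - 7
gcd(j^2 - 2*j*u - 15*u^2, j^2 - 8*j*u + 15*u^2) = -j + 5*u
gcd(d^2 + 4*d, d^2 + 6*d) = d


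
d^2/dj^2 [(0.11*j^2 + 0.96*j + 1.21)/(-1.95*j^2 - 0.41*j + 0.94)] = (-4.44089209850063e-16*j^4 - 7.12491000000001*j^3 - 28.81593*j^2 - 16.36245*j - 5.777022)/(7.414875*j^6 + 4.677075*j^5 - 9.739665*j^4 - 4.440259*j^3 + 4.695018*j^2 + 1.086828*j - 0.830584)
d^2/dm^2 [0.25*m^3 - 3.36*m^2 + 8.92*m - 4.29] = 1.5*m - 6.72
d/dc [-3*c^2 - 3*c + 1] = -6*c - 3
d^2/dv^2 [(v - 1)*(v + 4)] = 2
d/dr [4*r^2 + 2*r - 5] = 8*r + 2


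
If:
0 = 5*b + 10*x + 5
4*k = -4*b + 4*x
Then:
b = -2*x - 1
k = 3*x + 1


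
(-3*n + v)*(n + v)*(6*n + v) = -18*n^3 - 15*n^2*v + 4*n*v^2 + v^3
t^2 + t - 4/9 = (t - 1/3)*(t + 4/3)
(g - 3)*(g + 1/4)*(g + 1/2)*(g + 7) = g^4 + 19*g^3/4 - 143*g^2/8 - 61*g/4 - 21/8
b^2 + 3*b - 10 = (b - 2)*(b + 5)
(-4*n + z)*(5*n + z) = -20*n^2 + n*z + z^2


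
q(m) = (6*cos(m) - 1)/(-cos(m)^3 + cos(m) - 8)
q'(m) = (-3*sin(m)*cos(m)^2 + sin(m))*(6*cos(m) - 1)/(-cos(m)^3 + cos(m) - 8)^2 - 6*sin(m)/(-cos(m)^3 + cos(m) - 8) = (-3*sin(m)^2 - 9*cos(m) - 3*cos(3*m) + 50)*sin(m)/(sin(m)^2*cos(m) - 8)^2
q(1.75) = 0.25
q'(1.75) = 0.69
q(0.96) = -0.32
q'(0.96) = 0.65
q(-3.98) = 0.60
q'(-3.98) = 0.55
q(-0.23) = -0.61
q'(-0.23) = -0.14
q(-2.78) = 0.81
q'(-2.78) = -0.32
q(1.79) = 0.28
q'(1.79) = 0.68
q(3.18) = 0.87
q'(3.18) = -0.04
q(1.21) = -0.15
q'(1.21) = 0.74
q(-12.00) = -0.52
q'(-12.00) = 0.37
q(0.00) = -0.62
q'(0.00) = 0.00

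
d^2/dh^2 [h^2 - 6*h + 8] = 2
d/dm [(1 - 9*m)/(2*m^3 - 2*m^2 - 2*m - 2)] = (9*m^3 - 6*m^2 + m + 5)/(m^6 - 2*m^5 - m^4 + 3*m^2 + 2*m + 1)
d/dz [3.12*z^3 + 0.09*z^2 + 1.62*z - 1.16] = 9.36*z^2 + 0.18*z + 1.62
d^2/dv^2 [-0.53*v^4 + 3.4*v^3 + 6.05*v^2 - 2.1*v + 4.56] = -6.36*v^2 + 20.4*v + 12.1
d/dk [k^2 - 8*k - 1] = 2*k - 8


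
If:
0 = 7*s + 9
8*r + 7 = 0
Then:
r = -7/8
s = -9/7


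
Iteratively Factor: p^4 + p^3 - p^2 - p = (p)*(p^3 + p^2 - p - 1) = p*(p + 1)*(p^2 - 1) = p*(p - 1)*(p + 1)*(p + 1)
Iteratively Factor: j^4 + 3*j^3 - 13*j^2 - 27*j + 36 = (j + 4)*(j^3 - j^2 - 9*j + 9) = (j + 3)*(j + 4)*(j^2 - 4*j + 3) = (j - 1)*(j + 3)*(j + 4)*(j - 3)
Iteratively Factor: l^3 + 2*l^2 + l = (l + 1)*(l^2 + l) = l*(l + 1)*(l + 1)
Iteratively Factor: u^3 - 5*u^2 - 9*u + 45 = (u - 5)*(u^2 - 9) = (u - 5)*(u + 3)*(u - 3)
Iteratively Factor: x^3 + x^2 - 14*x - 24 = (x + 3)*(x^2 - 2*x - 8) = (x - 4)*(x + 3)*(x + 2)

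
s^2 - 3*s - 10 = (s - 5)*(s + 2)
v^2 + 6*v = v*(v + 6)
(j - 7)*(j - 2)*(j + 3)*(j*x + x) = j^4*x - 5*j^3*x - 19*j^2*x + 29*j*x + 42*x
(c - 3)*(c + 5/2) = c^2 - c/2 - 15/2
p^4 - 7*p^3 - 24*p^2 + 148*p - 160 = (p - 8)*(p - 2)^2*(p + 5)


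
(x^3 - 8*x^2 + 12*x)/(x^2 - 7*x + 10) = x*(x - 6)/(x - 5)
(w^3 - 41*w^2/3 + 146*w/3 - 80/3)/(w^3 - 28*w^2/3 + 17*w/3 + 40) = (3*w^2 - 17*w + 10)/(3*w^2 - 4*w - 15)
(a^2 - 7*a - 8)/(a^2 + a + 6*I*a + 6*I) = (a - 8)/(a + 6*I)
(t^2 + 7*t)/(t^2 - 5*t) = (t + 7)/(t - 5)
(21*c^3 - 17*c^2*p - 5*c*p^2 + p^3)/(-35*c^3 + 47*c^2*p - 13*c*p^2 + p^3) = (3*c + p)/(-5*c + p)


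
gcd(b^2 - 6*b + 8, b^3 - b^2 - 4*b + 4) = b - 2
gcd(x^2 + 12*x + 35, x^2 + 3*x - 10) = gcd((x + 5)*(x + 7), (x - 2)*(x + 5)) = x + 5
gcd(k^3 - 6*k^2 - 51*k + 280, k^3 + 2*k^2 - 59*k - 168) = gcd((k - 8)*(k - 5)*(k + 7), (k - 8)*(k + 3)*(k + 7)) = k^2 - k - 56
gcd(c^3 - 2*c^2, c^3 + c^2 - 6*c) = c^2 - 2*c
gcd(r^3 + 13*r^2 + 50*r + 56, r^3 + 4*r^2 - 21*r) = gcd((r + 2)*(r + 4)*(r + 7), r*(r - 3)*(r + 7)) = r + 7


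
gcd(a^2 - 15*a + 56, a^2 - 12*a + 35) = a - 7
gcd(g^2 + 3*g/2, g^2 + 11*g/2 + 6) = g + 3/2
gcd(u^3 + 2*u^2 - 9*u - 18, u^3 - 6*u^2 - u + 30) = u^2 - u - 6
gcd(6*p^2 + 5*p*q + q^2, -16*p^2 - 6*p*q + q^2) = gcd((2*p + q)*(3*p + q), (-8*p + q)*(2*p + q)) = 2*p + q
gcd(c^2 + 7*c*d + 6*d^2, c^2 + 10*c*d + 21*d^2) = 1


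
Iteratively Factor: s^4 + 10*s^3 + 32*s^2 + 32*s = (s)*(s^3 + 10*s^2 + 32*s + 32) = s*(s + 2)*(s^2 + 8*s + 16) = s*(s + 2)*(s + 4)*(s + 4)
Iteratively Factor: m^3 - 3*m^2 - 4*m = (m - 4)*(m^2 + m) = m*(m - 4)*(m + 1)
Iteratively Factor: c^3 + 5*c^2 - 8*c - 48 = (c + 4)*(c^2 + c - 12) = (c - 3)*(c + 4)*(c + 4)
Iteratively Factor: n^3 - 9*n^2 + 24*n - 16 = (n - 4)*(n^2 - 5*n + 4) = (n - 4)*(n - 1)*(n - 4)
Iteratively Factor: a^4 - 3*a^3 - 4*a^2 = (a)*(a^3 - 3*a^2 - 4*a) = a*(a + 1)*(a^2 - 4*a) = a*(a - 4)*(a + 1)*(a)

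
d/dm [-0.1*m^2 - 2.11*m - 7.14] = -0.2*m - 2.11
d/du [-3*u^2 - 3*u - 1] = -6*u - 3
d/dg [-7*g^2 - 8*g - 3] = -14*g - 8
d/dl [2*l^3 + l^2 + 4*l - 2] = 6*l^2 + 2*l + 4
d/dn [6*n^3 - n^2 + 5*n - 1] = 18*n^2 - 2*n + 5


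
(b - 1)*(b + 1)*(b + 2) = b^3 + 2*b^2 - b - 2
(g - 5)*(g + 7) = g^2 + 2*g - 35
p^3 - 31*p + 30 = (p - 5)*(p - 1)*(p + 6)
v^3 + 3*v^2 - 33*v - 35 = (v - 5)*(v + 1)*(v + 7)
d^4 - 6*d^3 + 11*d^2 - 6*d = d*(d - 3)*(d - 2)*(d - 1)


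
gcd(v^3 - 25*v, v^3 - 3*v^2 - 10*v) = v^2 - 5*v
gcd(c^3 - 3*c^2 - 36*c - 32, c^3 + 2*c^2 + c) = c + 1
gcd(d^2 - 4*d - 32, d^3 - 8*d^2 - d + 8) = d - 8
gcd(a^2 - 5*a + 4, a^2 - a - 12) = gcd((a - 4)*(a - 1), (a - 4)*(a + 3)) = a - 4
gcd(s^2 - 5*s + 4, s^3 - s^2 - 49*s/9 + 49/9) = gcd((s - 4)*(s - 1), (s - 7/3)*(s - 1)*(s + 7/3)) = s - 1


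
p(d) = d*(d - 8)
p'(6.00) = 4.00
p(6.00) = -12.00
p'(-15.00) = -38.00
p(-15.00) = 345.00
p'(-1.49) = -10.98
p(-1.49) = 14.14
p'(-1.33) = -10.66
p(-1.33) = 12.41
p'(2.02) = -3.96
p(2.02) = -12.08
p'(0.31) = -7.38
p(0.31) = -2.38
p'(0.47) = -7.06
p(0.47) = -3.54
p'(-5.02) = -18.04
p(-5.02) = 65.36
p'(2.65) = -2.70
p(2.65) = -14.18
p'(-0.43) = -8.86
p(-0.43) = 3.62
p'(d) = 2*d - 8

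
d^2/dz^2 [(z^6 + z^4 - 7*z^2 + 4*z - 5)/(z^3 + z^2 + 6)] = 2*(3*z^10 + 8*z^9 + 6*z^8 + 54*z^7 + 96*z^6 - 6*z^5 + 540*z^4 + 258*z^3 + 183*z^2 + 18*z - 222)/(z^9 + 3*z^8 + 3*z^7 + 19*z^6 + 36*z^5 + 18*z^4 + 108*z^3 + 108*z^2 + 216)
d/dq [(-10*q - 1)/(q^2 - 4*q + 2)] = 2*(5*q^2 + q - 12)/(q^4 - 8*q^3 + 20*q^2 - 16*q + 4)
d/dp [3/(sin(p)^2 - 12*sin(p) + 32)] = 6*(6 - sin(p))*cos(p)/(sin(p)^2 - 12*sin(p) + 32)^2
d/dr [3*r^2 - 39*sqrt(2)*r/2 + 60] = 6*r - 39*sqrt(2)/2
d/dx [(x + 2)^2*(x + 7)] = (x + 2)*(3*x + 16)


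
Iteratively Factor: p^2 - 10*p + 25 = (p - 5)*(p - 5)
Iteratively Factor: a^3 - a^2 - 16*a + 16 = (a - 1)*(a^2 - 16) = (a - 4)*(a - 1)*(a + 4)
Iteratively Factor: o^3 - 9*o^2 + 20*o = (o - 5)*(o^2 - 4*o) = (o - 5)*(o - 4)*(o)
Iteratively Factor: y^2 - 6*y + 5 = (y - 5)*(y - 1)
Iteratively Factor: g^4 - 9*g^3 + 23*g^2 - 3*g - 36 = (g - 4)*(g^3 - 5*g^2 + 3*g + 9) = (g - 4)*(g - 3)*(g^2 - 2*g - 3) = (g - 4)*(g - 3)*(g + 1)*(g - 3)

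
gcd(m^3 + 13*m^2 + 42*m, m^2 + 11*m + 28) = m + 7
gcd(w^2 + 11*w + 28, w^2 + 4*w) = w + 4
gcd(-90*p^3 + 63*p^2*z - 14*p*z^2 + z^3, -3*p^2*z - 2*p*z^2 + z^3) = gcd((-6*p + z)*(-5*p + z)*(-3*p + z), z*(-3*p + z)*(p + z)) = -3*p + z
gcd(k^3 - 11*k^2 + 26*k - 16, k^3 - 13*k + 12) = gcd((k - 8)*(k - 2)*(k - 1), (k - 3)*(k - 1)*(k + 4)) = k - 1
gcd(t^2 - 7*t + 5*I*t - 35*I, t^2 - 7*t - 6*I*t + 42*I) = t - 7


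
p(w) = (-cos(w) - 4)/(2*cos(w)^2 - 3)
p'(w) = 4*(-cos(w) - 4)*sin(w)*cos(w)/(2*cos(w)^2 - 3)^2 + sin(w)/(2*cos(w)^2 - 3) = (2*sin(w)^2 - 16*cos(w) - 5)*sin(w)/(cos(2*w) - 2)^2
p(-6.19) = 4.91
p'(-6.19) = -1.88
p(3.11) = 2.99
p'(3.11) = 0.35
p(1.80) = 1.30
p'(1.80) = 0.06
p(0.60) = 2.95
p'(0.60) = -3.70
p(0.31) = 4.18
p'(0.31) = -4.35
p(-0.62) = 2.87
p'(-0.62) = 3.59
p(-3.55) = 2.34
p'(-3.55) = 2.29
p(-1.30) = 1.49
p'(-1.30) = 0.88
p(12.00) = 3.07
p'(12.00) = 3.87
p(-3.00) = 2.89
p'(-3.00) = -1.42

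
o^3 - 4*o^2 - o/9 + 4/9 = (o - 4)*(o - 1/3)*(o + 1/3)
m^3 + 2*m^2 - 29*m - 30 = (m - 5)*(m + 1)*(m + 6)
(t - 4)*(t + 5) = t^2 + t - 20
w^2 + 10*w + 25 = (w + 5)^2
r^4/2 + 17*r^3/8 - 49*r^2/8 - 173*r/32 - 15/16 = (r/2 + 1/4)*(r - 5/2)*(r + 1/4)*(r + 6)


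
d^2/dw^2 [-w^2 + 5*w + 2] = -2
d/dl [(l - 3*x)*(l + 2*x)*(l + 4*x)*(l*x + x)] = x*(4*l^3 + 9*l^2*x + 3*l^2 - 20*l*x^2 + 6*l*x - 24*x^3 - 10*x^2)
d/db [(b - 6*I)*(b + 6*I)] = 2*b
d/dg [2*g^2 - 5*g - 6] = 4*g - 5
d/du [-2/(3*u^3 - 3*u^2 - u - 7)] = 2*(9*u^2 - 6*u - 1)/(-3*u^3 + 3*u^2 + u + 7)^2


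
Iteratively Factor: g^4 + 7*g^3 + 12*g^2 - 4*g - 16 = (g - 1)*(g^3 + 8*g^2 + 20*g + 16) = (g - 1)*(g + 2)*(g^2 + 6*g + 8) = (g - 1)*(g + 2)*(g + 4)*(g + 2)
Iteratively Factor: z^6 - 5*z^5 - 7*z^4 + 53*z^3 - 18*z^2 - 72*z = (z + 3)*(z^5 - 8*z^4 + 17*z^3 + 2*z^2 - 24*z) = z*(z + 3)*(z^4 - 8*z^3 + 17*z^2 + 2*z - 24) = z*(z - 2)*(z + 3)*(z^3 - 6*z^2 + 5*z + 12) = z*(z - 2)*(z + 1)*(z + 3)*(z^2 - 7*z + 12) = z*(z - 3)*(z - 2)*(z + 1)*(z + 3)*(z - 4)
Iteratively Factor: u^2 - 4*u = (u - 4)*(u)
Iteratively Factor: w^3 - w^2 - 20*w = (w)*(w^2 - w - 20) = w*(w - 5)*(w + 4)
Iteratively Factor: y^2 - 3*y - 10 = (y + 2)*(y - 5)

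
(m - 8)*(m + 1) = m^2 - 7*m - 8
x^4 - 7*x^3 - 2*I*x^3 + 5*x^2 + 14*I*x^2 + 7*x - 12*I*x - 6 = (x - 6)*(x - 1)*(x - I)^2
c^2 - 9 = (c - 3)*(c + 3)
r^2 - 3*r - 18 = (r - 6)*(r + 3)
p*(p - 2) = p^2 - 2*p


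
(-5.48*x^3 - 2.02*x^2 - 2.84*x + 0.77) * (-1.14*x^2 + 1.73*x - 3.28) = 6.2472*x^5 - 7.1776*x^4 + 17.7174*x^3 + 0.8346*x^2 + 10.6473*x - 2.5256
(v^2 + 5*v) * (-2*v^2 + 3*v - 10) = -2*v^4 - 7*v^3 + 5*v^2 - 50*v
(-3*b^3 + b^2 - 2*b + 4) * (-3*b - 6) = 9*b^4 + 15*b^3 - 24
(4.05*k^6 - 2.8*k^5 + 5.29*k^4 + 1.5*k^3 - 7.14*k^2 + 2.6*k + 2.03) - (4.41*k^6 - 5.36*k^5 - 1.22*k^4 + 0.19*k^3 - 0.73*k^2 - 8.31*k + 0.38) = -0.36*k^6 + 2.56*k^5 + 6.51*k^4 + 1.31*k^3 - 6.41*k^2 + 10.91*k + 1.65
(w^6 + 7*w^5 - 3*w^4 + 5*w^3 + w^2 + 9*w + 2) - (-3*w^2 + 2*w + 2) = w^6 + 7*w^5 - 3*w^4 + 5*w^3 + 4*w^2 + 7*w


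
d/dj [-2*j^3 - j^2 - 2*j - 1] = -6*j^2 - 2*j - 2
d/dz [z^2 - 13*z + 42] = 2*z - 13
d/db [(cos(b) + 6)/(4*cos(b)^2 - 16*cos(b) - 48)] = (cos(b)^2 + 12*cos(b) - 12)*sin(b)/(4*(sin(b)^2 + 4*cos(b) + 11)^2)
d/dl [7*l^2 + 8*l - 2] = 14*l + 8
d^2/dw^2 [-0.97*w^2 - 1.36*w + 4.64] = -1.94000000000000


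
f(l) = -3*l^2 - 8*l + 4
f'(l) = -6*l - 8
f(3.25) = -53.69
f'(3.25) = -27.50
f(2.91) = -44.68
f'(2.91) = -25.46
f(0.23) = 2.00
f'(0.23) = -9.38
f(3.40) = -57.88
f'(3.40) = -28.40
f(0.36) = 0.73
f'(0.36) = -10.16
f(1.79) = -19.93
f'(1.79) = -18.74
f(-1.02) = 9.04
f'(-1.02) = -1.88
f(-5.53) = -43.50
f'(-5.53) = 25.18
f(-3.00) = 1.00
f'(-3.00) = 10.00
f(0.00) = 4.00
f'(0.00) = -8.00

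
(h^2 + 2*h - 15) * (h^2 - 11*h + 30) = h^4 - 9*h^3 - 7*h^2 + 225*h - 450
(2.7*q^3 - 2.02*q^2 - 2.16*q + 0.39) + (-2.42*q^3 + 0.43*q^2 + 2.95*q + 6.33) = 0.28*q^3 - 1.59*q^2 + 0.79*q + 6.72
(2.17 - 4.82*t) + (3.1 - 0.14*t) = 5.27 - 4.96*t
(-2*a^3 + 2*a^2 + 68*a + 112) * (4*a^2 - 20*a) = -8*a^5 + 48*a^4 + 232*a^3 - 912*a^2 - 2240*a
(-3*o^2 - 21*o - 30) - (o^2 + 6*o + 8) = -4*o^2 - 27*o - 38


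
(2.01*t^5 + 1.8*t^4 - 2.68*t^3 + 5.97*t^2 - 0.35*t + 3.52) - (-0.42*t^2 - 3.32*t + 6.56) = 2.01*t^5 + 1.8*t^4 - 2.68*t^3 + 6.39*t^2 + 2.97*t - 3.04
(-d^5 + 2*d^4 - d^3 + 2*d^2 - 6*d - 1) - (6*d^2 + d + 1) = -d^5 + 2*d^4 - d^3 - 4*d^2 - 7*d - 2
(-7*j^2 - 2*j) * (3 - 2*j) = 14*j^3 - 17*j^2 - 6*j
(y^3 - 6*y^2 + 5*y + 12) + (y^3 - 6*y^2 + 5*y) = 2*y^3 - 12*y^2 + 10*y + 12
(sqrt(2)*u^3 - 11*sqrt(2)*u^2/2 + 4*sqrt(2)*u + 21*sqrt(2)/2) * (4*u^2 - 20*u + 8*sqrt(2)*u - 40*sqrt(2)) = 4*sqrt(2)*u^5 - 42*sqrt(2)*u^4 + 16*u^4 - 168*u^3 + 126*sqrt(2)*u^3 - 38*sqrt(2)*u^2 + 504*u^2 - 210*sqrt(2)*u - 152*u - 840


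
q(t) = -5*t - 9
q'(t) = -5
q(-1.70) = -0.50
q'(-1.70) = -5.00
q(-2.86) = 5.30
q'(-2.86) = -5.00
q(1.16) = -14.80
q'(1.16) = -5.00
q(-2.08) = 1.40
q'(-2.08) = -5.00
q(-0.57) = -6.15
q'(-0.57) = -5.00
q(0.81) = -13.05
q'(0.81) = -5.00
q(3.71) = -27.55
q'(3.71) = -5.00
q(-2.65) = 4.25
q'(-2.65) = -5.00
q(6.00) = -39.00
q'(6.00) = -5.00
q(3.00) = -24.00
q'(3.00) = -5.00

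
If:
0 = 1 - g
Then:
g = 1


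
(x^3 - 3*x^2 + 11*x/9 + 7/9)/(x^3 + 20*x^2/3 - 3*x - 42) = (3*x^2 - 2*x - 1)/(3*(x^2 + 9*x + 18))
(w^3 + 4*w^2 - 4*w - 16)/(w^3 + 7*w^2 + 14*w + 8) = (w - 2)/(w + 1)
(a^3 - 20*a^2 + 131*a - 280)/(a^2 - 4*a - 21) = (a^2 - 13*a + 40)/(a + 3)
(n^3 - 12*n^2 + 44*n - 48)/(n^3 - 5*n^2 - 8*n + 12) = (n^2 - 6*n + 8)/(n^2 + n - 2)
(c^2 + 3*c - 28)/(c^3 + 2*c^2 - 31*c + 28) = 1/(c - 1)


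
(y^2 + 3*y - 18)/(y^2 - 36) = (y - 3)/(y - 6)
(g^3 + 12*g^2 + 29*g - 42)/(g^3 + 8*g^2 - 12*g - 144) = (g^2 + 6*g - 7)/(g^2 + 2*g - 24)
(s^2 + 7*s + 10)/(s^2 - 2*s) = (s^2 + 7*s + 10)/(s*(s - 2))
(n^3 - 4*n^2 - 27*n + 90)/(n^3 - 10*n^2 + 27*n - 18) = (n + 5)/(n - 1)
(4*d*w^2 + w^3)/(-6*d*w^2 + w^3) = (4*d + w)/(-6*d + w)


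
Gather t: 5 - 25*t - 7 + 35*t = 10*t - 2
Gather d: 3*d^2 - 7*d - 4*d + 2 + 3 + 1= 3*d^2 - 11*d + 6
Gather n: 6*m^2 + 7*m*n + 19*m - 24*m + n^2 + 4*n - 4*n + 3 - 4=6*m^2 + 7*m*n - 5*m + n^2 - 1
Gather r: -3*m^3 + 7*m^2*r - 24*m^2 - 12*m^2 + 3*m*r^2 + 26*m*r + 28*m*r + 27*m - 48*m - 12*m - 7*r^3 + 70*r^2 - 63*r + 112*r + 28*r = -3*m^3 - 36*m^2 - 33*m - 7*r^3 + r^2*(3*m + 70) + r*(7*m^2 + 54*m + 77)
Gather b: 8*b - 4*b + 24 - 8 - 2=4*b + 14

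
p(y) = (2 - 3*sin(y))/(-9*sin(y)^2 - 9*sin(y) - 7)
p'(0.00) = 0.80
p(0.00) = -0.29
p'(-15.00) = -0.13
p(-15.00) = -0.80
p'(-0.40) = 0.81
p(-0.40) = -0.65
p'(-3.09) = -0.86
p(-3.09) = -0.33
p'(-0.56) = 0.46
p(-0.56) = -0.76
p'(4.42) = 0.13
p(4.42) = -0.73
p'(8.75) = -0.15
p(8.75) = -0.01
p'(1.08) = 0.05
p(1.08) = 0.03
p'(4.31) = 0.17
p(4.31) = -0.75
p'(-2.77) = -0.86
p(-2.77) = -0.63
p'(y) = (2 - 3*sin(y))*(18*sin(y)*cos(y) + 9*cos(y))/(-9*sin(y)^2 - 9*sin(y) - 7)^2 - 3*cos(y)/(-9*sin(y)^2 - 9*sin(y) - 7) = 3*(-9*sin(y)^2 + 12*sin(y) + 13)*cos(y)/(9*sin(y)^2 + 9*sin(y) + 7)^2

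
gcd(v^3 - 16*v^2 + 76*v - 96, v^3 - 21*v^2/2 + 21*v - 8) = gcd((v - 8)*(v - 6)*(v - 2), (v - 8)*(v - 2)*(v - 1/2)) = v^2 - 10*v + 16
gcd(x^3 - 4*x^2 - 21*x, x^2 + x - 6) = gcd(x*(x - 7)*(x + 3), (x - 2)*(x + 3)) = x + 3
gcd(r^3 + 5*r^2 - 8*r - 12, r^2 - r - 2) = r^2 - r - 2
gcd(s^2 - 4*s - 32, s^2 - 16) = s + 4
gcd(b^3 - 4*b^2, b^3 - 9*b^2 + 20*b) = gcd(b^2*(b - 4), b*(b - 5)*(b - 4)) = b^2 - 4*b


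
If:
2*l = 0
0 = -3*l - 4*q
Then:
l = 0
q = 0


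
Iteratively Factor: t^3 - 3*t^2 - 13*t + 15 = (t - 5)*(t^2 + 2*t - 3) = (t - 5)*(t - 1)*(t + 3)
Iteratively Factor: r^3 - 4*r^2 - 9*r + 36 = (r - 4)*(r^2 - 9) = (r - 4)*(r - 3)*(r + 3)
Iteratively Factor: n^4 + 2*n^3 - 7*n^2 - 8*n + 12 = (n + 2)*(n^3 - 7*n + 6) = (n - 1)*(n + 2)*(n^2 + n - 6) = (n - 2)*(n - 1)*(n + 2)*(n + 3)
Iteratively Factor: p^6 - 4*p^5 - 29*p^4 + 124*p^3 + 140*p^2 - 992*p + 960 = (p - 2)*(p^5 - 2*p^4 - 33*p^3 + 58*p^2 + 256*p - 480) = (p - 2)*(p + 4)*(p^4 - 6*p^3 - 9*p^2 + 94*p - 120) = (p - 3)*(p - 2)*(p + 4)*(p^3 - 3*p^2 - 18*p + 40) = (p - 5)*(p - 3)*(p - 2)*(p + 4)*(p^2 + 2*p - 8) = (p - 5)*(p - 3)*(p - 2)^2*(p + 4)*(p + 4)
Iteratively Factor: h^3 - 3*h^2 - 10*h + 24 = (h - 4)*(h^2 + h - 6) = (h - 4)*(h - 2)*(h + 3)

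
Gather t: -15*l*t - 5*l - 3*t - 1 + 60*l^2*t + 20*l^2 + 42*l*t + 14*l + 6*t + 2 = 20*l^2 + 9*l + t*(60*l^2 + 27*l + 3) + 1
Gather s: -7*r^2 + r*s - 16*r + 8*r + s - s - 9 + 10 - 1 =-7*r^2 + r*s - 8*r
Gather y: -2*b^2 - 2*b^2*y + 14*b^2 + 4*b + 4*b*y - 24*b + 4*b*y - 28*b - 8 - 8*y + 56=12*b^2 - 48*b + y*(-2*b^2 + 8*b - 8) + 48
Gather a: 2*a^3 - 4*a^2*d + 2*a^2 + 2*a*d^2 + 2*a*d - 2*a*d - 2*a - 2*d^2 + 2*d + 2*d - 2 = 2*a^3 + a^2*(2 - 4*d) + a*(2*d^2 - 2) - 2*d^2 + 4*d - 2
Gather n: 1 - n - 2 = -n - 1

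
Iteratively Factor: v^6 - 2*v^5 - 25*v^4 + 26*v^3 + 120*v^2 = (v)*(v^5 - 2*v^4 - 25*v^3 + 26*v^2 + 120*v) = v*(v + 2)*(v^4 - 4*v^3 - 17*v^2 + 60*v) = v*(v - 5)*(v + 2)*(v^3 + v^2 - 12*v) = v*(v - 5)*(v + 2)*(v + 4)*(v^2 - 3*v) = v^2*(v - 5)*(v + 2)*(v + 4)*(v - 3)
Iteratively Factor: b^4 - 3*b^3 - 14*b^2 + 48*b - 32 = (b - 4)*(b^3 + b^2 - 10*b + 8) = (b - 4)*(b - 2)*(b^2 + 3*b - 4) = (b - 4)*(b - 2)*(b - 1)*(b + 4)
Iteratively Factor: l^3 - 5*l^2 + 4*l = (l - 4)*(l^2 - l) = l*(l - 4)*(l - 1)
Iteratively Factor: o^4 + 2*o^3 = (o)*(o^3 + 2*o^2) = o^2*(o^2 + 2*o) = o^3*(o + 2)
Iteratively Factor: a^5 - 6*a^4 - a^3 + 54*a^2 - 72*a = (a - 3)*(a^4 - 3*a^3 - 10*a^2 + 24*a) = (a - 3)*(a + 3)*(a^3 - 6*a^2 + 8*a) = a*(a - 3)*(a + 3)*(a^2 - 6*a + 8) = a*(a - 3)*(a - 2)*(a + 3)*(a - 4)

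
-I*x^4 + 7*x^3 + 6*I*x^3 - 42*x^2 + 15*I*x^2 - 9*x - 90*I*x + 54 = (x - 6)*(x + 3*I)^2*(-I*x + 1)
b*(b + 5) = b^2 + 5*b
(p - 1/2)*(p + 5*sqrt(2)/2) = p^2 - p/2 + 5*sqrt(2)*p/2 - 5*sqrt(2)/4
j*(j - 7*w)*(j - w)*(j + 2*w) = j^4 - 6*j^3*w - 9*j^2*w^2 + 14*j*w^3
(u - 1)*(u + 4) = u^2 + 3*u - 4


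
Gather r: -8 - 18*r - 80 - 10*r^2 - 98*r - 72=-10*r^2 - 116*r - 160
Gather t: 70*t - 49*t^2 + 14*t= -49*t^2 + 84*t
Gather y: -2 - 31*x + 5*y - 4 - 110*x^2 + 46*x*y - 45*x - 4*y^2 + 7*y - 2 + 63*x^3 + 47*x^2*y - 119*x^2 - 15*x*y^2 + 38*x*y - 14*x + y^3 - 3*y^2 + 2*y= 63*x^3 - 229*x^2 - 90*x + y^3 + y^2*(-15*x - 7) + y*(47*x^2 + 84*x + 14) - 8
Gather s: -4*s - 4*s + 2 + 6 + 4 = 12 - 8*s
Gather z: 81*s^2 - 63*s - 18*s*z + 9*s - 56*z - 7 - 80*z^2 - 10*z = 81*s^2 - 54*s - 80*z^2 + z*(-18*s - 66) - 7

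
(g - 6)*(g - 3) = g^2 - 9*g + 18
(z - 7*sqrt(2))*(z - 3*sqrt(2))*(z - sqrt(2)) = z^3 - 11*sqrt(2)*z^2 + 62*z - 42*sqrt(2)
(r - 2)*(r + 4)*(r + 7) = r^3 + 9*r^2 + 6*r - 56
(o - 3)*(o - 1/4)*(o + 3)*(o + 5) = o^4 + 19*o^3/4 - 41*o^2/4 - 171*o/4 + 45/4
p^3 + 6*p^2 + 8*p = p*(p + 2)*(p + 4)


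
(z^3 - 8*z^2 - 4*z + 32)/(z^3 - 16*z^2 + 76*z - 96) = (z + 2)/(z - 6)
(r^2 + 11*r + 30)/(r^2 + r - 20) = (r + 6)/(r - 4)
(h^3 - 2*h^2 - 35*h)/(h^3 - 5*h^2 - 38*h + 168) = h*(h + 5)/(h^2 + 2*h - 24)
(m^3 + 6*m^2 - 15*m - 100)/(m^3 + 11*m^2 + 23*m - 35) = (m^2 + m - 20)/(m^2 + 6*m - 7)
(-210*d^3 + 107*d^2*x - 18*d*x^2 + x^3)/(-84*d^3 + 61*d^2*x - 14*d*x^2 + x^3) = (30*d^2 - 11*d*x + x^2)/(12*d^2 - 7*d*x + x^2)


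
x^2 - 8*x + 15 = (x - 5)*(x - 3)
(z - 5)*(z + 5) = z^2 - 25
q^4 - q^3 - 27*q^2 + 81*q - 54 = (q - 3)^2*(q - 1)*(q + 6)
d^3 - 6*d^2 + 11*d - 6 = (d - 3)*(d - 2)*(d - 1)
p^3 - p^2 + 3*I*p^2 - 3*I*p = p*(p - 1)*(p + 3*I)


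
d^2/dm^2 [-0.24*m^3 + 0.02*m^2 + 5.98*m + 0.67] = 0.04 - 1.44*m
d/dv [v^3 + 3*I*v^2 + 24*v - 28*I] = 3*v^2 + 6*I*v + 24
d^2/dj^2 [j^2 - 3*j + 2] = 2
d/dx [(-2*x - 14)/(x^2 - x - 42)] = 2*(-x^2 + x + (x + 7)*(2*x - 1) + 42)/(-x^2 + x + 42)^2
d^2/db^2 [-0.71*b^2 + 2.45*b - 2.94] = -1.42000000000000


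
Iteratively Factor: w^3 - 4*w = (w + 2)*(w^2 - 2*w) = w*(w + 2)*(w - 2)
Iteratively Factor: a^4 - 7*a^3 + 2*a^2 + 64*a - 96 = (a - 2)*(a^3 - 5*a^2 - 8*a + 48) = (a - 4)*(a - 2)*(a^2 - a - 12) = (a - 4)^2*(a - 2)*(a + 3)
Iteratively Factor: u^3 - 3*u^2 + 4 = (u - 2)*(u^2 - u - 2) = (u - 2)*(u + 1)*(u - 2)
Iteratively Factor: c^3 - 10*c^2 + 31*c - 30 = (c - 2)*(c^2 - 8*c + 15) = (c - 3)*(c - 2)*(c - 5)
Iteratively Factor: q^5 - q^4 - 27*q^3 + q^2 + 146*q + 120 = (q + 2)*(q^4 - 3*q^3 - 21*q^2 + 43*q + 60) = (q - 5)*(q + 2)*(q^3 + 2*q^2 - 11*q - 12) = (q - 5)*(q + 2)*(q + 4)*(q^2 - 2*q - 3) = (q - 5)*(q + 1)*(q + 2)*(q + 4)*(q - 3)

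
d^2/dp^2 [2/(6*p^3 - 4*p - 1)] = 8*(-9*p*(-6*p^3 + 4*p + 1) - 2*(9*p^2 - 2)^2)/(-6*p^3 + 4*p + 1)^3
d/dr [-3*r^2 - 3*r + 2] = -6*r - 3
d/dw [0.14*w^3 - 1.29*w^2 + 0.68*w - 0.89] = 0.42*w^2 - 2.58*w + 0.68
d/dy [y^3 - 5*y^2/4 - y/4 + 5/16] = 3*y^2 - 5*y/2 - 1/4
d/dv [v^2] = 2*v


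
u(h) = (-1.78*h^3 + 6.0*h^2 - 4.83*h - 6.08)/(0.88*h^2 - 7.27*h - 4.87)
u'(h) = (7.27 - 1.76*h)*(-1.78*h^3 + 6.0*h^2 - 4.83*h - 6.08)/(0.88*h^2 - 7.27*h - 4.87)^2 + (-5.34*h^2 + 12.0*h - 4.83)/(0.88*h^2 - 7.27*h - 4.87) = (-1.5664*h^4 + 25.8812*h^3 - 13.3638*h^2 - 47.7392*h - 20.6795)/(0.7744*h^4 - 12.7952*h^3 + 44.2817*h^2 + 70.8098*h + 23.7169)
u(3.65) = 1.54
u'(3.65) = 1.57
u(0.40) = 0.94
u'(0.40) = -0.69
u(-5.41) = 7.93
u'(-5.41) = -1.54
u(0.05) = 1.21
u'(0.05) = -0.84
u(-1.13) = 2.15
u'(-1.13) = -1.19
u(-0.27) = 1.51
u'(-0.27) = -1.15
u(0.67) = 0.77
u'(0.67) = -0.59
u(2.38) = 0.44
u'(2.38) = 0.30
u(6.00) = 12.11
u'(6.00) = 9.81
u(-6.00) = 8.85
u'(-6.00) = -1.58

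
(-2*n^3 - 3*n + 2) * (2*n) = -4*n^4 - 6*n^2 + 4*n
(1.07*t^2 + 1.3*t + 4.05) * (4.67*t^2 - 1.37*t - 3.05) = 4.9969*t^4 + 4.6051*t^3 + 13.869*t^2 - 9.5135*t - 12.3525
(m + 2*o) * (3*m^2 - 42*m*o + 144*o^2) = 3*m^3 - 36*m^2*o + 60*m*o^2 + 288*o^3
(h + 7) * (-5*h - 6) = -5*h^2 - 41*h - 42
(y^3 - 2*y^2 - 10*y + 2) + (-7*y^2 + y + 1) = y^3 - 9*y^2 - 9*y + 3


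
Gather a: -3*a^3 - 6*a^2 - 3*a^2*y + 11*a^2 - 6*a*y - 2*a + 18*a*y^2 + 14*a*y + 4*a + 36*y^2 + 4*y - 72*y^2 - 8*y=-3*a^3 + a^2*(5 - 3*y) + a*(18*y^2 + 8*y + 2) - 36*y^2 - 4*y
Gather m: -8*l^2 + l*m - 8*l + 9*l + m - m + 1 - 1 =-8*l^2 + l*m + l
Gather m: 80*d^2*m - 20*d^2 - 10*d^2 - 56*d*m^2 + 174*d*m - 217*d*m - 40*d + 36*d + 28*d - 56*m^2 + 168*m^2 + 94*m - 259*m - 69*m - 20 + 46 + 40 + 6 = -30*d^2 + 24*d + m^2*(112 - 56*d) + m*(80*d^2 - 43*d - 234) + 72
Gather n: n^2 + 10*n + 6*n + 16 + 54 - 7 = n^2 + 16*n + 63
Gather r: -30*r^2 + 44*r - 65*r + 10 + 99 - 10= -30*r^2 - 21*r + 99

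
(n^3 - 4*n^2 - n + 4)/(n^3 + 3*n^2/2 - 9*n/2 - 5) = 2*(n^2 - 5*n + 4)/(2*n^2 + n - 10)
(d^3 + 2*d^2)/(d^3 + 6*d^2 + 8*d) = d/(d + 4)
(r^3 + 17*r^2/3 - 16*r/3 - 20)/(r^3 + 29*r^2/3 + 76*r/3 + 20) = (r - 2)/(r + 2)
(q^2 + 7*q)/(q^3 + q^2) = (q + 7)/(q*(q + 1))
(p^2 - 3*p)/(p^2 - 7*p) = (p - 3)/(p - 7)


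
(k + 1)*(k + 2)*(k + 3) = k^3 + 6*k^2 + 11*k + 6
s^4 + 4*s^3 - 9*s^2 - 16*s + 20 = (s - 2)*(s - 1)*(s + 2)*(s + 5)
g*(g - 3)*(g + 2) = g^3 - g^2 - 6*g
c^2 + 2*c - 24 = (c - 4)*(c + 6)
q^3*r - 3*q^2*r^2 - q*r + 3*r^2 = (q - 1)*(q - 3*r)*(q*r + r)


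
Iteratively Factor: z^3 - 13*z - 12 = (z - 4)*(z^2 + 4*z + 3) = (z - 4)*(z + 1)*(z + 3)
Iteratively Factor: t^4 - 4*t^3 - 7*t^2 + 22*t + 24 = (t + 1)*(t^3 - 5*t^2 - 2*t + 24) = (t + 1)*(t + 2)*(t^2 - 7*t + 12) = (t - 3)*(t + 1)*(t + 2)*(t - 4)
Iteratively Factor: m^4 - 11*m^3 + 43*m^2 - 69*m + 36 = (m - 4)*(m^3 - 7*m^2 + 15*m - 9) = (m - 4)*(m - 3)*(m^2 - 4*m + 3) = (m - 4)*(m - 3)^2*(m - 1)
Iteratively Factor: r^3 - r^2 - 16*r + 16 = (r + 4)*(r^2 - 5*r + 4) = (r - 1)*(r + 4)*(r - 4)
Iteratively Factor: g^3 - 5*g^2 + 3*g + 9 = (g - 3)*(g^2 - 2*g - 3) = (g - 3)^2*(g + 1)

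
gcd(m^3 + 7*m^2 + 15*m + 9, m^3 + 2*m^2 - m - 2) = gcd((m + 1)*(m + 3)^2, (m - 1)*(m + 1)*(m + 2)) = m + 1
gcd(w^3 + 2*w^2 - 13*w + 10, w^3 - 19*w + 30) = w^2 + 3*w - 10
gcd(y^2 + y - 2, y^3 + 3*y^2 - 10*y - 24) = y + 2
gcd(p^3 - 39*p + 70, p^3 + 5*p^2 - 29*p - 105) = p^2 + 2*p - 35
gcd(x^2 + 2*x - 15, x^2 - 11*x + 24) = x - 3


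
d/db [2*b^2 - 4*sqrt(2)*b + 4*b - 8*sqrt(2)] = 4*b - 4*sqrt(2) + 4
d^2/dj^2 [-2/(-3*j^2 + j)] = 4*(-3*j*(3*j - 1) + (6*j - 1)^2)/(j^3*(3*j - 1)^3)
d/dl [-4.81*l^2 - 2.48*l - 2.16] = -9.62*l - 2.48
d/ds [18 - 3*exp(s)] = -3*exp(s)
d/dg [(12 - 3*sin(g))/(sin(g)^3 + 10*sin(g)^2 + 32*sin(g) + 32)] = 6*(sin(g)^2 - 5*sin(g) - 20)*cos(g)/((sin(g) + 2)^2*(sin(g) + 4)^3)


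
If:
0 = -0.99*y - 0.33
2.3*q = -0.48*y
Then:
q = 0.07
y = -0.33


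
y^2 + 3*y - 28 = (y - 4)*(y + 7)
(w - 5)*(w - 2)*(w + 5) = w^3 - 2*w^2 - 25*w + 50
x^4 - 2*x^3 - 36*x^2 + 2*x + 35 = (x - 7)*(x - 1)*(x + 1)*(x + 5)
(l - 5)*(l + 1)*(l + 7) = l^3 + 3*l^2 - 33*l - 35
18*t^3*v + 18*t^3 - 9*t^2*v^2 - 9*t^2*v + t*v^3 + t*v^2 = (-6*t + v)*(-3*t + v)*(t*v + t)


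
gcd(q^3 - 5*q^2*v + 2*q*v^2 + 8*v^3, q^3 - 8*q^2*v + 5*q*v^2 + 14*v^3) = q^2 - q*v - 2*v^2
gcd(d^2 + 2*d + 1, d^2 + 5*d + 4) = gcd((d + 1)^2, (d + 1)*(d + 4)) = d + 1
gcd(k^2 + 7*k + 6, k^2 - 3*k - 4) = k + 1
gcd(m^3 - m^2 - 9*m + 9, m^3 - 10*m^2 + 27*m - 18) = m^2 - 4*m + 3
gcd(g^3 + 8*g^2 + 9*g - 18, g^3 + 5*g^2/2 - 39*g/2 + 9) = g + 6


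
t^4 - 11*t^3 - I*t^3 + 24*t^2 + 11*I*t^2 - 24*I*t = t*(t - 8)*(t - 3)*(t - I)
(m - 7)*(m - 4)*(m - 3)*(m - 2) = m^4 - 16*m^3 + 89*m^2 - 206*m + 168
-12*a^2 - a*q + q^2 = (-4*a + q)*(3*a + q)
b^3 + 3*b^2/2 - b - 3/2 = (b - 1)*(b + 1)*(b + 3/2)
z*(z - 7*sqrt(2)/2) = z^2 - 7*sqrt(2)*z/2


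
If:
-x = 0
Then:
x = 0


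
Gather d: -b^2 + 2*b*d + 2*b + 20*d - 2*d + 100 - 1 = -b^2 + 2*b + d*(2*b + 18) + 99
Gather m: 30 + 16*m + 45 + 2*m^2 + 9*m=2*m^2 + 25*m + 75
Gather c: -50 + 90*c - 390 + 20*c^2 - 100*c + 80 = 20*c^2 - 10*c - 360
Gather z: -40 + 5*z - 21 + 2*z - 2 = 7*z - 63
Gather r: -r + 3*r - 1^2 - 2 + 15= 2*r + 12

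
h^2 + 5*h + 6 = (h + 2)*(h + 3)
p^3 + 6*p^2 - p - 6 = (p - 1)*(p + 1)*(p + 6)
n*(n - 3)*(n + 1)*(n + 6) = n^4 + 4*n^3 - 15*n^2 - 18*n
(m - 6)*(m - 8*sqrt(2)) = m^2 - 8*sqrt(2)*m - 6*m + 48*sqrt(2)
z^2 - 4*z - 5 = (z - 5)*(z + 1)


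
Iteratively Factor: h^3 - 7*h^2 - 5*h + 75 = (h - 5)*(h^2 - 2*h - 15) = (h - 5)*(h + 3)*(h - 5)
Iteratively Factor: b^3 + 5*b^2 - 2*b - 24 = (b + 3)*(b^2 + 2*b - 8) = (b + 3)*(b + 4)*(b - 2)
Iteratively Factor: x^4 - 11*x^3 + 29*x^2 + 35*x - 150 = (x - 5)*(x^3 - 6*x^2 - x + 30) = (x - 5)*(x + 2)*(x^2 - 8*x + 15) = (x - 5)*(x - 3)*(x + 2)*(x - 5)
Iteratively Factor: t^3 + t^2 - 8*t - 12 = (t + 2)*(t^2 - t - 6) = (t - 3)*(t + 2)*(t + 2)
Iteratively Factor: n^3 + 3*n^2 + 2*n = (n + 2)*(n^2 + n) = (n + 1)*(n + 2)*(n)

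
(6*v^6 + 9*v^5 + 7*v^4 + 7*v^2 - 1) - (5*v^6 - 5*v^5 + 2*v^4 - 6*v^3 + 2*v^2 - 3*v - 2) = v^6 + 14*v^5 + 5*v^4 + 6*v^3 + 5*v^2 + 3*v + 1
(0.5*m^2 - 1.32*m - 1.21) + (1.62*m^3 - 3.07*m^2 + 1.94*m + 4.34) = 1.62*m^3 - 2.57*m^2 + 0.62*m + 3.13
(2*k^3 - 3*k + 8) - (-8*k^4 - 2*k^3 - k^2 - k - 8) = 8*k^4 + 4*k^3 + k^2 - 2*k + 16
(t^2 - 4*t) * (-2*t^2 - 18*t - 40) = -2*t^4 - 10*t^3 + 32*t^2 + 160*t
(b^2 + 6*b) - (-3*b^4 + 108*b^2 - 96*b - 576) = 3*b^4 - 107*b^2 + 102*b + 576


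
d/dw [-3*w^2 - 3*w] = -6*w - 3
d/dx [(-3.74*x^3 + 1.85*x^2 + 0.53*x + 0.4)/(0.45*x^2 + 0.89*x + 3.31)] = (-1.683*x^4 - 6.6572*x^3 - 35.7302*x^2 + 11.887*x + 1.3983)/(0.2025*x^4 + 0.801*x^3 + 3.7711*x^2 + 5.8918*x + 10.9561)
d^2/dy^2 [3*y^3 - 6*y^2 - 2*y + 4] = 18*y - 12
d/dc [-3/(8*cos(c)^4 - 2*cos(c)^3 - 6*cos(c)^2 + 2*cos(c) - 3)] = 6*(-16*cos(c)^3 + 3*cos(c)^2 + 6*cos(c) - 1)*sin(c)/(-8*sin(c)^4 - 2*sin(c)^2*cos(c) + 10*sin(c)^2 + 1)^2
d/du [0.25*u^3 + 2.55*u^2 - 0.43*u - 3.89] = 0.75*u^2 + 5.1*u - 0.43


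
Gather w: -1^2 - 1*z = -z - 1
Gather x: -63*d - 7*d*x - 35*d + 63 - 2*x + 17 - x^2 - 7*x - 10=-98*d - x^2 + x*(-7*d - 9) + 70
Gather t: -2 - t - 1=-t - 3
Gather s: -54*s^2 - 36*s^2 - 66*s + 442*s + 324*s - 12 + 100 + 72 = -90*s^2 + 700*s + 160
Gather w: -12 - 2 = -14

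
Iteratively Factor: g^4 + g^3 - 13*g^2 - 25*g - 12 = (g + 3)*(g^3 - 2*g^2 - 7*g - 4) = (g + 1)*(g + 3)*(g^2 - 3*g - 4) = (g - 4)*(g + 1)*(g + 3)*(g + 1)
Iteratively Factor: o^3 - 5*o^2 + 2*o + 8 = (o - 4)*(o^2 - o - 2) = (o - 4)*(o + 1)*(o - 2)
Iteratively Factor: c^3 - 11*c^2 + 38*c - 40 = (c - 5)*(c^2 - 6*c + 8) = (c - 5)*(c - 2)*(c - 4)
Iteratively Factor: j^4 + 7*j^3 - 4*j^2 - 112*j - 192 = (j + 4)*(j^3 + 3*j^2 - 16*j - 48) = (j - 4)*(j + 4)*(j^2 + 7*j + 12) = (j - 4)*(j + 3)*(j + 4)*(j + 4)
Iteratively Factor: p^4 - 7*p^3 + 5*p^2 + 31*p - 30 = (p - 3)*(p^3 - 4*p^2 - 7*p + 10) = (p - 3)*(p + 2)*(p^2 - 6*p + 5) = (p - 3)*(p - 1)*(p + 2)*(p - 5)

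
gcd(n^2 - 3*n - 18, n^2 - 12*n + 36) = n - 6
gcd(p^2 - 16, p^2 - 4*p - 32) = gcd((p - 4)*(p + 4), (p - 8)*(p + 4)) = p + 4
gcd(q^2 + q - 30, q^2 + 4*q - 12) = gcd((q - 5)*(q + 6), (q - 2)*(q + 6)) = q + 6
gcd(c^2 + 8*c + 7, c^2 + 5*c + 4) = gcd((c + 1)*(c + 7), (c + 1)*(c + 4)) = c + 1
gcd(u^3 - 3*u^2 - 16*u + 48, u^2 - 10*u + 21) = u - 3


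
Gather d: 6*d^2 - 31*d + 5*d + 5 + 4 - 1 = 6*d^2 - 26*d + 8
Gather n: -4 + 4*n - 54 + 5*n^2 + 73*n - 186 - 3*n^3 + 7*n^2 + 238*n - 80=-3*n^3 + 12*n^2 + 315*n - 324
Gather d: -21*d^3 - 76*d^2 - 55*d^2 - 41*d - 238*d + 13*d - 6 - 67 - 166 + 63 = -21*d^3 - 131*d^2 - 266*d - 176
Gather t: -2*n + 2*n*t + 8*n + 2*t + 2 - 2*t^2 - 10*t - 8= 6*n - 2*t^2 + t*(2*n - 8) - 6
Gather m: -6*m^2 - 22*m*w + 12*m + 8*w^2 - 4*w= -6*m^2 + m*(12 - 22*w) + 8*w^2 - 4*w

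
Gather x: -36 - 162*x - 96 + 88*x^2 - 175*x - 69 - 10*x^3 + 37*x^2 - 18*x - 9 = -10*x^3 + 125*x^2 - 355*x - 210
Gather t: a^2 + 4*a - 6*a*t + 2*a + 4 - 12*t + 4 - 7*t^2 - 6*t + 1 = a^2 + 6*a - 7*t^2 + t*(-6*a - 18) + 9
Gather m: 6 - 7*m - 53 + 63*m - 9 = 56*m - 56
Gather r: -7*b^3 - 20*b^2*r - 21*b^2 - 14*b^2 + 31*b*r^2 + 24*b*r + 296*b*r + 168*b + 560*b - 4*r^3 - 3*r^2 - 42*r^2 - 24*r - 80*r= -7*b^3 - 35*b^2 + 728*b - 4*r^3 + r^2*(31*b - 45) + r*(-20*b^2 + 320*b - 104)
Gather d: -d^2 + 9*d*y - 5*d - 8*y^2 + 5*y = -d^2 + d*(9*y - 5) - 8*y^2 + 5*y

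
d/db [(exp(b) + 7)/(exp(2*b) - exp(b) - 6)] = (-(exp(b) + 7)*(2*exp(b) - 1) + exp(2*b) - exp(b) - 6)*exp(b)/(-exp(2*b) + exp(b) + 6)^2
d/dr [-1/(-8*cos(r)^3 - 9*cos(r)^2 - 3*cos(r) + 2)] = 3*(8*cos(r)^2 + 6*cos(r) + 1)*sin(r)/(8*cos(r)^3 + 9*cos(r)^2 + 3*cos(r) - 2)^2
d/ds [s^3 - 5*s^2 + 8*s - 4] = 3*s^2 - 10*s + 8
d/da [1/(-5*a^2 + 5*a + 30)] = (2*a - 1)/(5*(-a^2 + a + 6)^2)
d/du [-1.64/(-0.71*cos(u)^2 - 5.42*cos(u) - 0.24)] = (2.3288*cos(u) + 8.8888)*sin(u)/(0.71*cos(u)^2 + 5.42*cos(u) + 0.24)^2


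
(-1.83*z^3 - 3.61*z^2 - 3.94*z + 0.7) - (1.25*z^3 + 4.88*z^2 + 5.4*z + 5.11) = -3.08*z^3 - 8.49*z^2 - 9.34*z - 4.41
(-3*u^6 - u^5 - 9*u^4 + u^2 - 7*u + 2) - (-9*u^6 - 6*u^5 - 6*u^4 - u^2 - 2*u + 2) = 6*u^6 + 5*u^5 - 3*u^4 + 2*u^2 - 5*u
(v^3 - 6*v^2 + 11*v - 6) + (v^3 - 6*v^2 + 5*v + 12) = 2*v^3 - 12*v^2 + 16*v + 6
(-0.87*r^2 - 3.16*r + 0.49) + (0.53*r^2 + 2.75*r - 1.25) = -0.34*r^2 - 0.41*r - 0.76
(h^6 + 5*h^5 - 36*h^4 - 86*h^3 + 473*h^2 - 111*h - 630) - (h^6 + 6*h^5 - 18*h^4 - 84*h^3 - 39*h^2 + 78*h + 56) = -h^5 - 18*h^4 - 2*h^3 + 512*h^2 - 189*h - 686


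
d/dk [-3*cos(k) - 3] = 3*sin(k)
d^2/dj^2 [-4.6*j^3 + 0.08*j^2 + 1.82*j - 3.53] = 0.16 - 27.6*j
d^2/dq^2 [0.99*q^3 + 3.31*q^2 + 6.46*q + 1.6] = 5.94*q + 6.62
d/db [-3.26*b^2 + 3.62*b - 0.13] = 3.62 - 6.52*b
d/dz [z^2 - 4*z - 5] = 2*z - 4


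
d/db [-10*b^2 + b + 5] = 1 - 20*b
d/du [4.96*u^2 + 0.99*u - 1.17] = 9.92*u + 0.99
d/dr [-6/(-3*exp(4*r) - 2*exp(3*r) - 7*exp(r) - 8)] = (-72*exp(3*r) - 36*exp(2*r) - 42)*exp(r)/(3*exp(4*r) + 2*exp(3*r) + 7*exp(r) + 8)^2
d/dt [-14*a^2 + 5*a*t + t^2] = 5*a + 2*t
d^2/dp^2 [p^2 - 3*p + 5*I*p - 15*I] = 2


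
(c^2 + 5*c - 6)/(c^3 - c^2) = (c + 6)/c^2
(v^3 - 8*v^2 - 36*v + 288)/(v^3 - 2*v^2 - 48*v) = (v - 6)/v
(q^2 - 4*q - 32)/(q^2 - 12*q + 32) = (q + 4)/(q - 4)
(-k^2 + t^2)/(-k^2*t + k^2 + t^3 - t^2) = 1/(t - 1)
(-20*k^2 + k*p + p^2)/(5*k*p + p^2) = (-4*k + p)/p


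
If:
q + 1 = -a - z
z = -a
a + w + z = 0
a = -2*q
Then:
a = 2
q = -1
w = 0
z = -2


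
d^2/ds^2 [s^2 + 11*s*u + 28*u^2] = 2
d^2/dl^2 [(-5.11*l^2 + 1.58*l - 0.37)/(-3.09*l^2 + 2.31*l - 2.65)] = (42.7773420000001*l^3 - 229.862628*l^2 + 61.780842*l + 50.315234)/(29.503629*l^6 - 66.168333*l^5 + 125.373042*l^4 - 125.819001*l^3 + 107.52057*l^2 - 48.665925*l + 18.609625)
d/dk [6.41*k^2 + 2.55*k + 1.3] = 12.82*k + 2.55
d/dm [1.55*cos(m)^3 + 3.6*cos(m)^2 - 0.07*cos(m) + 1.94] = (-4.65*cos(m)^2 - 7.2*cos(m) + 0.07)*sin(m)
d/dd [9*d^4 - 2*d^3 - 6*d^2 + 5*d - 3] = 36*d^3 - 6*d^2 - 12*d + 5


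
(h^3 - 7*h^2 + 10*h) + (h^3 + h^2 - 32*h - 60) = 2*h^3 - 6*h^2 - 22*h - 60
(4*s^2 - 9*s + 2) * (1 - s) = -4*s^3 + 13*s^2 - 11*s + 2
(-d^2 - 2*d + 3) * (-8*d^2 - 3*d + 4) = 8*d^4 + 19*d^3 - 22*d^2 - 17*d + 12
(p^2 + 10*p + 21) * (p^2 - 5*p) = p^4 + 5*p^3 - 29*p^2 - 105*p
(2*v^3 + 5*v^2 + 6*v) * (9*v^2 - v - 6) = 18*v^5 + 43*v^4 + 37*v^3 - 36*v^2 - 36*v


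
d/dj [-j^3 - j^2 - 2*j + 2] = -3*j^2 - 2*j - 2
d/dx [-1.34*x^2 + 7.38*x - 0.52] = 7.38 - 2.68*x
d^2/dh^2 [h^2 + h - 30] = 2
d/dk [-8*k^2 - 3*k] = -16*k - 3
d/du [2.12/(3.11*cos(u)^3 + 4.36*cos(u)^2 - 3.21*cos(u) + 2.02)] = (19.7796*cos(u)^2 + 18.4864*cos(u) - 6.8052)*sin(u)/(3.11*cos(u)^3 + 4.36*cos(u)^2 - 3.21*cos(u) + 2.02)^2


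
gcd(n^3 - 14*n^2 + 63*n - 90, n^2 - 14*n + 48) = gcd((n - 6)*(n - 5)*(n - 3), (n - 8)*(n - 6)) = n - 6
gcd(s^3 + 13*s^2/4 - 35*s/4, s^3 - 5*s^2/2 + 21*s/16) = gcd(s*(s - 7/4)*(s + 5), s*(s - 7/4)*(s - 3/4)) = s^2 - 7*s/4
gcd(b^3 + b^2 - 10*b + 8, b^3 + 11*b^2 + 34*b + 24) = b + 4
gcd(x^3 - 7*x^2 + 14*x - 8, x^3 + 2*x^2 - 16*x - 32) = x - 4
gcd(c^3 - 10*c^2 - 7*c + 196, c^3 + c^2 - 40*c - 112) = c^2 - 3*c - 28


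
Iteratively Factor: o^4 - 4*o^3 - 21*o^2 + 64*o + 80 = (o - 4)*(o^3 - 21*o - 20) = (o - 4)*(o + 1)*(o^2 - o - 20) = (o - 5)*(o - 4)*(o + 1)*(o + 4)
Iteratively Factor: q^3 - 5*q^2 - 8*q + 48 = (q + 3)*(q^2 - 8*q + 16) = (q - 4)*(q + 3)*(q - 4)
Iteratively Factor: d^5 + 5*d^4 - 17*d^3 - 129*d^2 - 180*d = (d + 4)*(d^4 + d^3 - 21*d^2 - 45*d) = (d + 3)*(d + 4)*(d^3 - 2*d^2 - 15*d) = (d + 3)^2*(d + 4)*(d^2 - 5*d) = d*(d + 3)^2*(d + 4)*(d - 5)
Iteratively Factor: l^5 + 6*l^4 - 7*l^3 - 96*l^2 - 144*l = (l - 4)*(l^4 + 10*l^3 + 33*l^2 + 36*l) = (l - 4)*(l + 4)*(l^3 + 6*l^2 + 9*l) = l*(l - 4)*(l + 4)*(l^2 + 6*l + 9) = l*(l - 4)*(l + 3)*(l + 4)*(l + 3)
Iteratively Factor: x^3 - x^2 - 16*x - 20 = (x - 5)*(x^2 + 4*x + 4) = (x - 5)*(x + 2)*(x + 2)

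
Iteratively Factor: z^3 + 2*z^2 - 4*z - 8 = (z - 2)*(z^2 + 4*z + 4) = (z - 2)*(z + 2)*(z + 2)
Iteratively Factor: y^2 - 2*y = (y - 2)*(y)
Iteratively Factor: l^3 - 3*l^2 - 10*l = (l - 5)*(l^2 + 2*l) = l*(l - 5)*(l + 2)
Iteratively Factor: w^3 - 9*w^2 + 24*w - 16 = (w - 1)*(w^2 - 8*w + 16) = (w - 4)*(w - 1)*(w - 4)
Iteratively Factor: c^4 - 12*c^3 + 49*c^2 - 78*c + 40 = (c - 2)*(c^3 - 10*c^2 + 29*c - 20) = (c - 2)*(c - 1)*(c^2 - 9*c + 20) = (c - 4)*(c - 2)*(c - 1)*(c - 5)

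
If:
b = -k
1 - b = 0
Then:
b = 1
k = -1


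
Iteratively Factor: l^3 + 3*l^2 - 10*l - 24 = (l + 2)*(l^2 + l - 12) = (l + 2)*(l + 4)*(l - 3)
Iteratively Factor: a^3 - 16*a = (a - 4)*(a^2 + 4*a) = a*(a - 4)*(a + 4)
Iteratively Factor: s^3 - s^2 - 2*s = (s - 2)*(s^2 + s) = (s - 2)*(s + 1)*(s)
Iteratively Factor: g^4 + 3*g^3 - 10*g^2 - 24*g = (g + 2)*(g^3 + g^2 - 12*g) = (g + 2)*(g + 4)*(g^2 - 3*g) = (g - 3)*(g + 2)*(g + 4)*(g)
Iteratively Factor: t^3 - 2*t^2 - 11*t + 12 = (t - 1)*(t^2 - t - 12) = (t - 1)*(t + 3)*(t - 4)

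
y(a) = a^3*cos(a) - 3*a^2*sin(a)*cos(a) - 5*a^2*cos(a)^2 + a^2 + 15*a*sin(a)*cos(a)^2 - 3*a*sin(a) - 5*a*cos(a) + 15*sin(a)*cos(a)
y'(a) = -a^3*sin(a) + 3*a^2*sin(a)^2 + 10*a^2*sin(a)*cos(a) - 3*a^2*cos(a)^2 + 3*a^2*cos(a) - 30*a*sin(a)^2*cos(a) - 6*a*sin(a)*cos(a) + 5*a*sin(a) + 15*a*cos(a)^3 - 10*a*cos(a)^2 - 3*a*cos(a) + 2*a - 15*sin(a)^2 + 15*sin(a)*cos(a)^2 - 3*sin(a) + 15*cos(a)^2 - 5*cos(a)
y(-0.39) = -2.41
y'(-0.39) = 2.33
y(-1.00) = -2.59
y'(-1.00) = 0.51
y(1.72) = -2.29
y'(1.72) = 2.81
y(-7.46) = -81.98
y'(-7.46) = -320.38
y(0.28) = 3.15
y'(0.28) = 11.35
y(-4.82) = 20.16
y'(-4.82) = 180.57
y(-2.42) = -1.65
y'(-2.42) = 16.43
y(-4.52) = 49.60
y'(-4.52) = 20.28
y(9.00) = -757.76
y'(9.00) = -1021.71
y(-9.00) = 317.45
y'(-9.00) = -236.32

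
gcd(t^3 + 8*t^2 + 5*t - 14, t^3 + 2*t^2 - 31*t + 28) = t^2 + 6*t - 7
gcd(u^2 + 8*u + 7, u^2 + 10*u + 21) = u + 7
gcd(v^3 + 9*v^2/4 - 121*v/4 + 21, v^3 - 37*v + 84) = v^2 + 3*v - 28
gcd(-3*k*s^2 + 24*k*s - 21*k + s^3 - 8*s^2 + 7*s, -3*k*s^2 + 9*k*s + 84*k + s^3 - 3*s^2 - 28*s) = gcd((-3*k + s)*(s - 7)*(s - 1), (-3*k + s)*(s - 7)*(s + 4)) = -3*k*s + 21*k + s^2 - 7*s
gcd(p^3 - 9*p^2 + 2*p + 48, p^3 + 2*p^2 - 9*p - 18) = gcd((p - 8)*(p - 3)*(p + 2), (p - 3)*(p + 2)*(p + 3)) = p^2 - p - 6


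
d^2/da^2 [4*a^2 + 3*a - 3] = 8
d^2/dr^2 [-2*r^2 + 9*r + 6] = -4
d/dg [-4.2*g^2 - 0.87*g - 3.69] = -8.4*g - 0.87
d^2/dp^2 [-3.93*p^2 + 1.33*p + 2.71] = -7.86000000000000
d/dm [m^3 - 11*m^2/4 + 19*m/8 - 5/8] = 3*m^2 - 11*m/2 + 19/8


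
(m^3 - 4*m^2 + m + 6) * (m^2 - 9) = m^5 - 4*m^4 - 8*m^3 + 42*m^2 - 9*m - 54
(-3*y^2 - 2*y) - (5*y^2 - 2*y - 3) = 3 - 8*y^2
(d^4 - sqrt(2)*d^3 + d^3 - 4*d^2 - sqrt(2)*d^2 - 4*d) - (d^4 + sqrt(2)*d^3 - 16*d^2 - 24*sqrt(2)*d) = -2*sqrt(2)*d^3 + d^3 - sqrt(2)*d^2 + 12*d^2 - 4*d + 24*sqrt(2)*d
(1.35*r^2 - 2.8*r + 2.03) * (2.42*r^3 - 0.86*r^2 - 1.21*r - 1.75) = 3.267*r^5 - 7.937*r^4 + 5.6871*r^3 - 0.7203*r^2 + 2.4437*r - 3.5525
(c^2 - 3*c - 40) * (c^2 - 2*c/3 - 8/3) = c^4 - 11*c^3/3 - 122*c^2/3 + 104*c/3 + 320/3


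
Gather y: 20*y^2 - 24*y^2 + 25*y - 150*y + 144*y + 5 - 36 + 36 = -4*y^2 + 19*y + 5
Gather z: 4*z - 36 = 4*z - 36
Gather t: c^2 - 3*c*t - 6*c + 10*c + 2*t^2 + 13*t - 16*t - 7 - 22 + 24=c^2 + 4*c + 2*t^2 + t*(-3*c - 3) - 5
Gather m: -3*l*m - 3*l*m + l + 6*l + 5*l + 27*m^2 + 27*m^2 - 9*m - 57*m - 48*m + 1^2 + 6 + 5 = 12*l + 54*m^2 + m*(-6*l - 114) + 12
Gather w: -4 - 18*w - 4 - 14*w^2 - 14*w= -14*w^2 - 32*w - 8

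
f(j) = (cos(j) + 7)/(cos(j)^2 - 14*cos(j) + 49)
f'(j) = (2*sin(j)*cos(j) - 14*sin(j))*(cos(j) + 7)/(cos(j)^2 - 14*cos(j) + 49)^2 - sin(j)/(cos(j)^2 - 14*cos(j) + 49) = (cos(j) + 21)*sin(j)/(cos(j) - 7)^3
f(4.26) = 0.12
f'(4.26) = 0.04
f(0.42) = 0.21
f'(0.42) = -0.04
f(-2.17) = 0.11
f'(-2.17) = 0.04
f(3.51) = 0.10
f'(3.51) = 0.01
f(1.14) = 0.17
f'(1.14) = -0.07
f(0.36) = 0.22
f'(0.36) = -0.03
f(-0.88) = 0.19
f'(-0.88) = 0.06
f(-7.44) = 0.17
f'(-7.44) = 0.07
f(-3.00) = 0.09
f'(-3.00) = 0.01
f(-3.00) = 0.09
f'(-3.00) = 0.01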